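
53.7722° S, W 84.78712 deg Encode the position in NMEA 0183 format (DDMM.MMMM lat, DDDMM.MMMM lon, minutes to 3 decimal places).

φ: 53° + 0.772200 × 60 = 53° 46.33200′
Lon: fractional part 0.787120 → 47.22720 minutes

5346.332,S / 08447.227,W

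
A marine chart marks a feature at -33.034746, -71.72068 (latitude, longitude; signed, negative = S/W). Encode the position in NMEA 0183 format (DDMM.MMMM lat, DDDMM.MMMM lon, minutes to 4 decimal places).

3302.0848,S / 07143.2408,W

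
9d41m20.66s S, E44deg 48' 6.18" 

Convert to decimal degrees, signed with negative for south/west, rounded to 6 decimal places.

-9.689072, 44.801717

Lat: 41′ + 20.66″ = 41.34433′; 9 + 41.34433/60 = 9.6890722
S → negative
Lon: 44° + 48/60 + 6.18/3600 = 44 + 0.800000 + 0.001717 = 44.8017167
E → positive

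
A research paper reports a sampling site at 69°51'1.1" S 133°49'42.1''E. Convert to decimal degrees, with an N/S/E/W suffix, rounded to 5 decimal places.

69.85031° S, 133.82836° E

φ: 51′ + 1.1″ = 51.01833′; 69 + 51.01833/60 = 69.850306
λ: 133 + 49/60 + 42.1/3600 = 133.828361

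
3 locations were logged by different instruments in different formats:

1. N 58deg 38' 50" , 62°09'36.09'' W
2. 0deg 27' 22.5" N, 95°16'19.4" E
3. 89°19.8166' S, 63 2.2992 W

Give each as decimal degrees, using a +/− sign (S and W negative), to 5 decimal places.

Point 1:
  φ: 38′ + 50″ = 38.83333′; 58 + 38.83333/60 = 58.647222
  N ⇒ keep positive
  Lon: 62 + 9/60 + 36.09/3600 = 62.160025
  hemisphere W, so the sign is −
Point 2:
  Lat: 27′ + 22.5″ = 27.37500′; 0 + 27.37500/60 = 0.456250
  N → positive
  Lon: 16′ + 19.4″ = 16.32333′; 95 + 16.32333/60 = 95.272056
  E ⇒ keep positive
Point 3:
  φ: 89 + 19.8166/60 = 89.330277
  S → negative
  Longitude: 63 + 2.2992/60 = 63.038320
  hemisphere W, so the sign is −

1. 58.64722, -62.16003
2. 0.45625, 95.27206
3. -89.33028, -63.03832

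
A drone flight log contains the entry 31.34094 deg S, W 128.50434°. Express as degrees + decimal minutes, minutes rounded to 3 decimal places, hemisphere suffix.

31° 20.456′ S, 128° 30.260′ W

φ: 31° + 0.340940 × 60 = 31° 20.45640′
λ: fractional part 0.504340 → 30.26040 minutes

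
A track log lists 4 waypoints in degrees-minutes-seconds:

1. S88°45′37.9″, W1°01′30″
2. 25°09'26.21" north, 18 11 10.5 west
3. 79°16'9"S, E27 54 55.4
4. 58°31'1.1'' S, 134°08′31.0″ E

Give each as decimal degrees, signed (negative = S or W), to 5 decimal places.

Point 1:
  Latitude: 88° + 45/60 + 37.9/3600 = 88 + 0.750000 + 0.010528 = 88.760528
  S ⇒ negate
  Longitude: 1 + 1/60 + 30/3600 = 1.025000
  W → negative
Point 2:
  φ: 25 + 9/60 + 26.21/3600 = 25.157281
  N → positive
  λ: 18 + 11/60 + 10.5/3600 = 18.186250
  W ⇒ negate
Point 3:
  φ: 79° + 16/60 + 9/3600 = 79 + 0.266667 + 0.002500 = 79.269167
  hemisphere S, so the sign is −
  Longitude: 54′ + 55.4″ = 54.92333′; 27 + 54.92333/60 = 27.915389
  E ⇒ keep positive
Point 4:
  Lat: 58 + 31/60 + 1.1/3600 = 58.516972
  S ⇒ negate
  λ: 134 + 8/60 + 31/3600 = 134.141944
  E → positive

1. -88.76053, -1.02500
2. 25.15728, -18.18625
3. -79.26917, 27.91539
4. -58.51697, 134.14194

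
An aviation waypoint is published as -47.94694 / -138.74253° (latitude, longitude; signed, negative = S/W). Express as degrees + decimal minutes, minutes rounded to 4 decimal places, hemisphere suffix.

Latitude is negative → S; |value| = 47.946940
Latitude: minutes = (47.946940 − 47) × 60 = 56.816400
Longitude is negative → W; |value| = 138.742530
λ: minutes = (138.742530 − 138) × 60 = 44.551800

47° 56.8164′ S, 138° 44.5518′ W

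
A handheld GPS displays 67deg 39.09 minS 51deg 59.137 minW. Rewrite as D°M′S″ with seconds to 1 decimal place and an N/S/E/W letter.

Latitude: 39.09000′ → 39′ and 0.09000 × 60 = 5.400″
Lon: fractional minutes 0.13700 × 60 = 8.220″

67°39′5.4″ S, 51°59′8.2″ W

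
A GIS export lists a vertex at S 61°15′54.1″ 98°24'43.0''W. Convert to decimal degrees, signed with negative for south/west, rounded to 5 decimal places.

φ: 61 + 15/60 + 54.1/3600 = 61.265028
S → negative
Lon: 98° + 24/60 + 43/3600 = 98 + 0.400000 + 0.011944 = 98.411944
hemisphere W, so the sign is −

-61.26503, -98.41194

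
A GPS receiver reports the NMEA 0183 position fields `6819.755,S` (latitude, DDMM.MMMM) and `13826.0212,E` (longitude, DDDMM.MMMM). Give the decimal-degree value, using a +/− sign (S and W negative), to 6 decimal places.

Latitude: split at 2 digits → 68° and 19.755′; 68 + 19.755/60 = 68.3292500
S → negative
Lon: degrees = first 3 digits = 138, minutes = 26.0212; 138 + 26.0212/60 = 138.4336867
E → positive

-68.329250, 138.433687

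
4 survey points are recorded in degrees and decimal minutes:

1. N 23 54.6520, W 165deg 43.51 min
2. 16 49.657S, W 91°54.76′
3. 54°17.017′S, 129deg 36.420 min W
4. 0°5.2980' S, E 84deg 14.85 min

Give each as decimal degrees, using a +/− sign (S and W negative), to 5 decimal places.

Point 1:
  Lat: 54.652′ = 0.910867°; total 23.910867
  N ⇒ keep positive
  Longitude: 165 + 43.51/60 = 165.725167
  hemisphere W, so the sign is −
Point 2:
  Latitude: 49.657′ = 0.827617°; total 16.827617
  S ⇒ negate
  Longitude: 91 + 54.76/60 = 91.912667
  W → negative
Point 3:
  Lat: 17.017′ = 0.283617°; total 54.283617
  S → negative
  λ: 36.42′ = 0.607000°; total 129.607000
  W → negative
Point 4:
  Lat: 5.298′ = 0.088300°; total 0.088300
  S ⇒ negate
  λ: 14.85′ = 0.247500°; total 84.247500
  E → positive

1. 23.91087, -165.72517
2. -16.82762, -91.91267
3. -54.28362, -129.60700
4. -0.08830, 84.24750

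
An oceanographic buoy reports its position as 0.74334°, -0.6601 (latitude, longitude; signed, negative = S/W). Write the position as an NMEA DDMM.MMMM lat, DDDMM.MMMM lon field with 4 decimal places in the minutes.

0044.6004,N / 00039.6060,W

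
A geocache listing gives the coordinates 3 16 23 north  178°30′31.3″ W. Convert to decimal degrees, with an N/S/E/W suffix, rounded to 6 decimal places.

3.273056° N, 178.508694° W

Latitude: 3° + 16/60 + 23/3600 = 3 + 0.266667 + 0.006389 = 3.2730556
λ: 30′ + 31.3″ = 30.52167′; 178 + 30.52167/60 = 178.5086944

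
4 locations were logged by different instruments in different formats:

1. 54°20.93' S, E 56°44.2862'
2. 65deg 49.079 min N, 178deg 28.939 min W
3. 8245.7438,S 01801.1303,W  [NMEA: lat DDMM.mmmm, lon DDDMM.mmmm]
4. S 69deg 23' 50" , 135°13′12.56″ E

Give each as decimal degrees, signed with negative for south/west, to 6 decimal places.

Point 1:
  Lat: 54 + 20.93/60 = 54.3488333
  S ⇒ negate
  λ: 56 + 44.2862/60 = 56.7381033
  E → positive
Point 2:
  φ: 65 + 49.079/60 = 65.8179833
  N → positive
  λ: 28.939′ = 0.482317°; total 178.4823167
  W → negative
Point 3:
  Latitude: split at 2 digits → 82° and 45.7438′; 82 + 45.7438/60 = 82.7623967
  S → negative
  Longitude: degrees = first 3 digits = 18, minutes = 1.1303; 18 + 1.1303/60 = 18.0188383
  hemisphere W, so the sign is −
Point 4:
  φ: 69 + 23/60 + 50/3600 = 69.3972222
  hemisphere S, so the sign is −
  Longitude: 135 + 13/60 + 12.56/3600 = 135.2201556
  E ⇒ keep positive

1. -54.348833, 56.738103
2. 65.817983, -178.482317
3. -82.762397, -18.018838
4. -69.397222, 135.220156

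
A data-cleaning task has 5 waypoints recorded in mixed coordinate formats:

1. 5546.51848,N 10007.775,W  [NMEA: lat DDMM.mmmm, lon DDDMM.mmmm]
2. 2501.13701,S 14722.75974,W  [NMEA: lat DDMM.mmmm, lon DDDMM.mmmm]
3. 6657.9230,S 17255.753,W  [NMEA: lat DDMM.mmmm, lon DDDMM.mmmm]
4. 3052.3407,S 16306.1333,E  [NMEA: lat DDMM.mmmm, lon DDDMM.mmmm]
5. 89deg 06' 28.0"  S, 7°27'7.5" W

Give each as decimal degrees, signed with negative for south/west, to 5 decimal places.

Point 1:
  φ: split at 2 digits → 55° and 46.51848′; 55 + 46.51848/60 = 55.775308
  N ⇒ keep positive
  λ: degrees = first 3 digits = 100, minutes = 7.775; 100 + 7.775/60 = 100.129583
  hemisphere W, so the sign is −
Point 2:
  Latitude: degrees = first 2 digits = 25, minutes = 1.13701; 25 + 1.13701/60 = 25.018950
  S ⇒ negate
  λ: degrees = first 3 digits = 147, minutes = 22.75974; 147 + 22.75974/60 = 147.379329
  W ⇒ negate
Point 3:
  Latitude: split at 2 digits → 66° and 57.923′; 66 + 57.923/60 = 66.965383
  S ⇒ negate
  Lon: split at 3 digits → 172° and 55.753′; 172 + 55.753/60 = 172.929217
  hemisphere W, so the sign is −
Point 4:
  Lat: split at 2 digits → 30° and 52.3407′; 30 + 52.3407/60 = 30.872345
  hemisphere S, so the sign is −
  Longitude: degrees = first 3 digits = 163, minutes = 6.1333; 163 + 6.1333/60 = 163.102222
  E → positive
Point 5:
  Lat: 6′ + 28″ = 6.46667′; 89 + 6.46667/60 = 89.107778
  S → negative
  Longitude: 27′ + 7.5″ = 27.12500′; 7 + 27.12500/60 = 7.452083
  W → negative

1. 55.77531, -100.12958
2. -25.01895, -147.37933
3. -66.96538, -172.92922
4. -30.87235, 163.10222
5. -89.10778, -7.45208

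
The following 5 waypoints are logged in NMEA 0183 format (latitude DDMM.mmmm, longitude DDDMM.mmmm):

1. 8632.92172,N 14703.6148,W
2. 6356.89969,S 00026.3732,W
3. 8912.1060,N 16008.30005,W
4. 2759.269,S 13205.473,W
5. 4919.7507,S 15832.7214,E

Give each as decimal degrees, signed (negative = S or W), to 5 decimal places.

Point 1:
  Latitude: degrees = first 2 digits = 86, minutes = 32.92172; 86 + 32.92172/60 = 86.548695
  N → positive
  λ: split at 3 digits → 147° and 3.6148′; 147 + 3.6148/60 = 147.060247
  W → negative
Point 2:
  Lat: degrees = first 2 digits = 63, minutes = 56.89969; 63 + 56.89969/60 = 63.948328
  S ⇒ negate
  λ: degrees = first 3 digits = 0, minutes = 26.3732; 0 + 26.3732/60 = 0.439553
  W → negative
Point 3:
  φ: degrees = first 2 digits = 89, minutes = 12.106; 89 + 12.106/60 = 89.201767
  N → positive
  Longitude: degrees = first 3 digits = 160, minutes = 8.30005; 160 + 8.30005/60 = 160.138334
  W → negative
Point 4:
  Lat: degrees = first 2 digits = 27, minutes = 59.269; 27 + 59.269/60 = 27.987817
  S → negative
  Longitude: degrees = first 3 digits = 132, minutes = 5.473; 132 + 5.473/60 = 132.091217
  W → negative
Point 5:
  Lat: degrees = first 2 digits = 49, minutes = 19.7507; 49 + 19.7507/60 = 49.329178
  S ⇒ negate
  Lon: degrees = first 3 digits = 158, minutes = 32.7214; 158 + 32.7214/60 = 158.545357
  E ⇒ keep positive

1. 86.54870, -147.06025
2. -63.94833, -0.43955
3. 89.20177, -160.13833
4. -27.98782, -132.09122
5. -49.32918, 158.54536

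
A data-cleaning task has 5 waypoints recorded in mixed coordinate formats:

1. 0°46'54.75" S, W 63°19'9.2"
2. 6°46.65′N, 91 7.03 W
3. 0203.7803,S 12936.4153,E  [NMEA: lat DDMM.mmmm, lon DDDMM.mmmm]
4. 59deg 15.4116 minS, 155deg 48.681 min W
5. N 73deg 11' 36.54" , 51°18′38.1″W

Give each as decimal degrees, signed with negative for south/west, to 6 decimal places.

1. -0.781875, -63.319222
2. 6.777500, -91.117167
3. -2.063005, 129.606922
4. -59.256860, -155.811350
5. 73.193483, -51.310583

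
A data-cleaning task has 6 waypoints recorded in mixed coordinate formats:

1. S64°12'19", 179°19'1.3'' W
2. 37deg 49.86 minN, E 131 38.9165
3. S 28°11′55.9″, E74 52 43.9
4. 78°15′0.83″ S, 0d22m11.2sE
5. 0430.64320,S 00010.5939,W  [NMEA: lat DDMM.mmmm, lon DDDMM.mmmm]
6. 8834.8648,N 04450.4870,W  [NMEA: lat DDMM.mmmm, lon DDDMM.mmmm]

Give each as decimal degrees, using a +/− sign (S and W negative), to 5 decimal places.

Point 1:
  Lat: 12′ + 19″ = 12.31667′; 64 + 12.31667/60 = 64.205278
  S → negative
  Lon: 179 + 19/60 + 1.3/3600 = 179.317028
  W ⇒ negate
Point 2:
  Lat: 37 + 49.86/60 = 37.831000
  N → positive
  Longitude: 38.9165′ = 0.648608°; total 131.648608
  E → positive
Point 3:
  Latitude: 28 + 11/60 + 55.9/3600 = 28.198861
  S ⇒ negate
  Longitude: 74° + 52/60 + 43.9/3600 = 74 + 0.866667 + 0.012194 = 74.878861
  E ⇒ keep positive
Point 4:
  Latitude: 78° + 15/60 + 0.83/3600 = 78 + 0.250000 + 0.000231 = 78.250231
  hemisphere S, so the sign is −
  Longitude: 0 + 22/60 + 11.2/3600 = 0.369778
  E → positive
Point 5:
  Lat: split at 2 digits → 04° and 30.6432′; 4 + 30.6432/60 = 4.510720
  S ⇒ negate
  Longitude: split at 3 digits → 000° and 10.5939′; 0 + 10.5939/60 = 0.176565
  W → negative
Point 6:
  φ: degrees = first 2 digits = 88, minutes = 34.8648; 88 + 34.8648/60 = 88.581080
  N ⇒ keep positive
  Longitude: split at 3 digits → 044° and 50.487′; 44 + 50.487/60 = 44.841450
  hemisphere W, so the sign is −

1. -64.20528, -179.31703
2. 37.83100, 131.64861
3. -28.19886, 74.87886
4. -78.25023, 0.36978
5. -4.51072, -0.17657
6. 88.58108, -44.84145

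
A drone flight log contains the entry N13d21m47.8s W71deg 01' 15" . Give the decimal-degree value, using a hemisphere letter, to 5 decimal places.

Lat: 13° + 21/60 + 47.8/3600 = 13 + 0.350000 + 0.013278 = 13.363278
Lon: 71° + 1/60 + 15/3600 = 71 + 0.016667 + 0.004167 = 71.020833

13.36328° N, 71.02083° W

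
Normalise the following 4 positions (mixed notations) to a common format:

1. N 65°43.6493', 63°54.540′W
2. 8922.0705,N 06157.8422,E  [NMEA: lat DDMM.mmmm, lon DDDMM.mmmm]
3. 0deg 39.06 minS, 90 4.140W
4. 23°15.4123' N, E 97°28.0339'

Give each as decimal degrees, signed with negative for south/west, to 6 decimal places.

Point 1:
  Lat: 43.6493′ = 0.727488°; total 65.7274883
  N → positive
  Lon: 54.54′ = 0.909000°; total 63.9090000
  W ⇒ negate
Point 2:
  φ: split at 2 digits → 89° and 22.0705′; 89 + 22.0705/60 = 89.3678417
  N ⇒ keep positive
  Longitude: degrees = first 3 digits = 61, minutes = 57.8422; 61 + 57.8422/60 = 61.9640367
  E → positive
Point 3:
  Latitude: 0 + 39.06/60 = 0.6510000
  S → negative
  Lon: 90 + 4.14/60 = 90.0690000
  W → negative
Point 4:
  Latitude: 23 + 15.4123/60 = 23.2568717
  N → positive
  Longitude: 97 + 28.0339/60 = 97.4672317
  E → positive

1. 65.727488, -63.909000
2. 89.367842, 61.964037
3. -0.651000, -90.069000
4. 23.256872, 97.467232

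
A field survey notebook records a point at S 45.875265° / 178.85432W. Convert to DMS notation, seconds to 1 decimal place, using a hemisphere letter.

Latitude: 0.875265 × 60 = 52.51590′ → 52′, remainder × 60 = 30.954″
Lon: 0.854320 × 60 = 51.25920′ → 51′, remainder × 60 = 15.552″

45°52′31.0″ S, 178°51′15.6″ W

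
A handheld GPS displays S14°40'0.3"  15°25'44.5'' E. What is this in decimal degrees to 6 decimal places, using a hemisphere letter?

Latitude: 14° + 40/60 + 0.3/3600 = 14 + 0.666667 + 0.000083 = 14.6667500
λ: 25′ + 44.5″ = 25.74167′; 15 + 25.74167/60 = 15.4290278

14.666750° S, 15.429028° E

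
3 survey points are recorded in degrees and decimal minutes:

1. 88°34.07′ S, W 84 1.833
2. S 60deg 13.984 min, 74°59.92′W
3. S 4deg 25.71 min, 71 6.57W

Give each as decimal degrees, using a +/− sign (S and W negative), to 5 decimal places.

1. -88.56783, -84.03055
2. -60.23307, -74.99867
3. -4.42850, -71.10950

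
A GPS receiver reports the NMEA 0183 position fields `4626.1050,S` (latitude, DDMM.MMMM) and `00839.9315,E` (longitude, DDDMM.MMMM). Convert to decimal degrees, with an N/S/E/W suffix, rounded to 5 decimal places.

46.43508° S, 8.66553° E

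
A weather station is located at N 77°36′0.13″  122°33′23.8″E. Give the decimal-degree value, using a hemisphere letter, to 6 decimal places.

φ: 77° + 36/60 + 0.13/3600 = 77 + 0.600000 + 0.000036 = 77.6000361
Longitude: 33′ + 23.8″ = 33.39667′; 122 + 33.39667/60 = 122.5566111

77.600036° N, 122.556611° E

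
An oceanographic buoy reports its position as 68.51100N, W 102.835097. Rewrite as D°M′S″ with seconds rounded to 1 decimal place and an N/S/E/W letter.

Latitude: whole degrees 68; 30.66000′ → 30′ and 39.600″
Lon: 0.835097 × 60 = 50.10582′ → 50′, remainder × 60 = 6.349″

68°30′39.6″ N, 102°50′6.3″ W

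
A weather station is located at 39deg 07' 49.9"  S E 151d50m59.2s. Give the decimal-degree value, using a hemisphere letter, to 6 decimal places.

39.130528° S, 151.849778° E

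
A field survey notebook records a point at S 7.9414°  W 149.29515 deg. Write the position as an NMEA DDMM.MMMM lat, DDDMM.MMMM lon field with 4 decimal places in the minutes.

φ: 7° + 0.941400 × 60 = 7° 56.484000′
λ: 149° + 0.295150 × 60 = 149° 17.709000′

0756.4840,S / 14917.7090,W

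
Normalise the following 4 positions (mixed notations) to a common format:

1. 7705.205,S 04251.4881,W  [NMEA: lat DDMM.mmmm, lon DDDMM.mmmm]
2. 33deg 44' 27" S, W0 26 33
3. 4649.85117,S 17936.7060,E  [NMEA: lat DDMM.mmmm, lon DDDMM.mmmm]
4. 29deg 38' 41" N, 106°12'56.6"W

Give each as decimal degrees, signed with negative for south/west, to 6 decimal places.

Point 1:
  Lat: degrees = first 2 digits = 77, minutes = 5.205; 77 + 5.205/60 = 77.0867500
  S ⇒ negate
  λ: degrees = first 3 digits = 42, minutes = 51.4881; 42 + 51.4881/60 = 42.8581350
  W → negative
Point 2:
  Lat: 44′ + 27″ = 44.45000′; 33 + 44.45000/60 = 33.7408333
  S → negative
  Longitude: 26′ + 33″ = 26.55000′; 0 + 26.55000/60 = 0.4425000
  W ⇒ negate
Point 3:
  Latitude: degrees = first 2 digits = 46, minutes = 49.85117; 46 + 49.85117/60 = 46.8308528
  S → negative
  Lon: degrees = first 3 digits = 179, minutes = 36.706; 179 + 36.706/60 = 179.6117667
  E ⇒ keep positive
Point 4:
  φ: 38′ + 41″ = 38.68333′; 29 + 38.68333/60 = 29.6447222
  N → positive
  λ: 106° + 12/60 + 56.6/3600 = 106 + 0.200000 + 0.015722 = 106.2157222
  W → negative

1. -77.086750, -42.858135
2. -33.740833, -0.442500
3. -46.830853, 179.611767
4. 29.644722, -106.215722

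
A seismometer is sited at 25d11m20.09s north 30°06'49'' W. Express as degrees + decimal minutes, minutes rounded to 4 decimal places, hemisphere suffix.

Latitude: 11 + 20.09/60 = 11.334833′
Longitude: seconds/60 = 0.81667; minutes = 6 + 0.81667 = 6.816667

25° 11.3348′ N, 30° 6.8167′ W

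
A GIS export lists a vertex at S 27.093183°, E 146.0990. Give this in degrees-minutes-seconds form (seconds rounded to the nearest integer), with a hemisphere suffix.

27°05′35″ S, 146°05′56″ E

Latitude: 0.093183 × 60 = 5.59098′ → 5′, remainder × 60 = 35.46″
λ: 0.099000° → 5.94000′; 0.94000 × 60 = 56.40″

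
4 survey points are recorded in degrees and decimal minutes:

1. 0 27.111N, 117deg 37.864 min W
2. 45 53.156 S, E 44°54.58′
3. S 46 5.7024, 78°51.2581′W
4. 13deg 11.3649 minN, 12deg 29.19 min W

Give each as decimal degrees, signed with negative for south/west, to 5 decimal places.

1. 0.45185, -117.63107
2. -45.88593, 44.90967
3. -46.09504, -78.85430
4. 13.18942, -12.48650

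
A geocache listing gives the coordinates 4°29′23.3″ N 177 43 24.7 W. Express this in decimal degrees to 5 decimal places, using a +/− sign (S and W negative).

Lat: 4 + 29/60 + 23.3/3600 = 4.489806
N → positive
λ: 43′ + 24.7″ = 43.41167′; 177 + 43.41167/60 = 177.723528
hemisphere W, so the sign is −

4.48981, -177.72353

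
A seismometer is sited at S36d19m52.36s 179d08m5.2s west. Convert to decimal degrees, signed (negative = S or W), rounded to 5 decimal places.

-36.33121, -179.13478

φ: 36 + 19/60 + 52.36/3600 = 36.331211
hemisphere S, so the sign is −
Longitude: 179° + 8/60 + 5.2/3600 = 179 + 0.133333 + 0.001444 = 179.134778
W → negative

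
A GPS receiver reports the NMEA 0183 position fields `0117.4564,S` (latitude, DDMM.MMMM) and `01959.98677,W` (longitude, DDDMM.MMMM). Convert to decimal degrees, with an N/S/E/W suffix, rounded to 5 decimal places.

1.29094° S, 19.99978° W

Lat: split at 2 digits → 01° and 17.4564′; 1 + 17.4564/60 = 1.290940
Lon: split at 3 digits → 019° and 59.98677′; 19 + 59.98677/60 = 19.999780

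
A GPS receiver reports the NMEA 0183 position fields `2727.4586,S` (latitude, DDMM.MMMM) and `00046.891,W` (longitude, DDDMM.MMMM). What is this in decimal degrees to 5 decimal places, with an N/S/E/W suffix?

Latitude: split at 2 digits → 27° and 27.4586′; 27 + 27.4586/60 = 27.457643
Lon: split at 3 digits → 000° and 46.891′; 0 + 46.891/60 = 0.781517

27.45764° S, 0.78152° W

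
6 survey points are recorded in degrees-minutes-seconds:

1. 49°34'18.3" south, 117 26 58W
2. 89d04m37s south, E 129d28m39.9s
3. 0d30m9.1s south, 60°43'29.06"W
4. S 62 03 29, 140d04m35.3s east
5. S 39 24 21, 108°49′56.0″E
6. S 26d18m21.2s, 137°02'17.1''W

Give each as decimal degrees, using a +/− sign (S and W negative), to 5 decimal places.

1. -49.57175, -117.44944
2. -89.07694, 129.47775
3. -0.50253, -60.72474
4. -62.05806, 140.07647
5. -39.40583, 108.83222
6. -26.30589, -137.03808

Point 1:
  Latitude: 49° + 34/60 + 18.3/3600 = 49 + 0.566667 + 0.005083 = 49.571750
  hemisphere S, so the sign is −
  Longitude: 117 + 26/60 + 58/3600 = 117.449444
  hemisphere W, so the sign is −
Point 2:
  Latitude: 89° + 4/60 + 37/3600 = 89 + 0.066667 + 0.010278 = 89.076944
  hemisphere S, so the sign is −
  Longitude: 28′ + 39.9″ = 28.66500′; 129 + 28.66500/60 = 129.477750
  E ⇒ keep positive
Point 3:
  φ: 0° + 30/60 + 9.1/3600 = 0 + 0.500000 + 0.002528 = 0.502528
  hemisphere S, so the sign is −
  λ: 60° + 43/60 + 29.06/3600 = 60 + 0.716667 + 0.008072 = 60.724739
  hemisphere W, so the sign is −
Point 4:
  Lat: 62 + 3/60 + 29/3600 = 62.058056
  S ⇒ negate
  Longitude: 140 + 4/60 + 35.3/3600 = 140.076472
  E → positive
Point 5:
  Latitude: 39 + 24/60 + 21/3600 = 39.405833
  S ⇒ negate
  Lon: 108° + 49/60 + 56/3600 = 108 + 0.816667 + 0.015556 = 108.832222
  E → positive
Point 6:
  φ: 26° + 18/60 + 21.2/3600 = 26 + 0.300000 + 0.005889 = 26.305889
  S → negative
  Longitude: 137 + 2/60 + 17.1/3600 = 137.038083
  W → negative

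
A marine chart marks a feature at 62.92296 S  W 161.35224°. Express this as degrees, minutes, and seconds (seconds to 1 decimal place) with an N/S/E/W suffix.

62°55′22.7″ S, 161°21′8.1″ W

Lat: 0.922960° → 55.37760′; 0.37760 × 60 = 22.656″
λ: 0.352240 × 60 = 21.13440′ → 21′, remainder × 60 = 8.064″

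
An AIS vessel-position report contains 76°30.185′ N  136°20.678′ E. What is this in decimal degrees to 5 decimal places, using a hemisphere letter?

Lat: 76 + 30.185/60 = 76.503083
λ: 136 + 20.678/60 = 136.344633

76.50308° N, 136.34463° E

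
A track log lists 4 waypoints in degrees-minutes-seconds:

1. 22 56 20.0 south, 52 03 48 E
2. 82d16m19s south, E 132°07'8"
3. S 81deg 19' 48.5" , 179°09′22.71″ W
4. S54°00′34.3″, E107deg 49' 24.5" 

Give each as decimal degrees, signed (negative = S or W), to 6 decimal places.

1. -22.938889, 52.063333
2. -82.271944, 132.118889
3. -81.330139, -179.156308
4. -54.009528, 107.823472

Point 1:
  Lat: 56′ + 20″ = 56.33333′; 22 + 56.33333/60 = 22.9388889
  S ⇒ negate
  λ: 3′ + 48″ = 3.80000′; 52 + 3.80000/60 = 52.0633333
  E ⇒ keep positive
Point 2:
  φ: 16′ + 19″ = 16.31667′; 82 + 16.31667/60 = 82.2719444
  S → negative
  λ: 132° + 7/60 + 8/3600 = 132 + 0.116667 + 0.002222 = 132.1188889
  E → positive
Point 3:
  Lat: 19′ + 48.5″ = 19.80833′; 81 + 19.80833/60 = 81.3301389
  S → negative
  Lon: 179 + 9/60 + 22.71/3600 = 179.1563083
  W → negative
Point 4:
  Latitude: 54 + 0/60 + 34.3/3600 = 54.0095278
  S ⇒ negate
  Lon: 107 + 49/60 + 24.5/3600 = 107.8234722
  E ⇒ keep positive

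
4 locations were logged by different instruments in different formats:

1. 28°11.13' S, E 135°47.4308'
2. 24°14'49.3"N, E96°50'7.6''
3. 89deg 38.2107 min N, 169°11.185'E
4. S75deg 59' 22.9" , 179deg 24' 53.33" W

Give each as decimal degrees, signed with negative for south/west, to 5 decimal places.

1. -28.18550, 135.79051
2. 24.24703, 96.83544
3. 89.63685, 169.18642
4. -75.98969, -179.41481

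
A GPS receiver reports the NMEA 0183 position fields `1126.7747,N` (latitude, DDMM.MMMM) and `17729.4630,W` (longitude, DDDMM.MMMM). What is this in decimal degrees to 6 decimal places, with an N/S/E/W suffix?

11.446245° N, 177.491050° W

Lat: degrees = first 2 digits = 11, minutes = 26.7747; 11 + 26.7747/60 = 11.4462450
Lon: degrees = first 3 digits = 177, minutes = 29.463; 177 + 29.463/60 = 177.4910500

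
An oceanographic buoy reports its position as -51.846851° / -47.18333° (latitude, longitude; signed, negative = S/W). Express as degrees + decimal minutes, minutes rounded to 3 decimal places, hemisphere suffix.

51° 50.811′ S, 47° 11.000′ W

Latitude is negative → S; |value| = 51.846851
φ: minutes = (51.846851 − 51) × 60 = 50.81106
Longitude is negative → W; |value| = 47.183330
λ: 47° + 0.183330 × 60 = 47° 10.99980′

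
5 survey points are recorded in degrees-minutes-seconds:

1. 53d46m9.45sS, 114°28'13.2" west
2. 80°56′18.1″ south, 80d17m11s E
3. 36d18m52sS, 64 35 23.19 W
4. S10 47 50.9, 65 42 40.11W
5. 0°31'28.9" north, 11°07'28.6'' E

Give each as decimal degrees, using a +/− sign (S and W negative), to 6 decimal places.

Point 1:
  Lat: 53° + 46/60 + 9.45/3600 = 53 + 0.766667 + 0.002625 = 53.7692917
  S → negative
  Lon: 114 + 28/60 + 13.2/3600 = 114.4703333
  W → negative
Point 2:
  Lat: 80° + 56/60 + 18.1/3600 = 80 + 0.933333 + 0.005028 = 80.9383611
  hemisphere S, so the sign is −
  Longitude: 80° + 17/60 + 11/3600 = 80 + 0.283333 + 0.003056 = 80.2863889
  E ⇒ keep positive
Point 3:
  φ: 36° + 18/60 + 52/3600 = 36 + 0.300000 + 0.014444 = 36.3144444
  S → negative
  Longitude: 64 + 35/60 + 23.19/3600 = 64.5897750
  W → negative
Point 4:
  Lat: 47′ + 50.9″ = 47.84833′; 10 + 47.84833/60 = 10.7974722
  S → negative
  λ: 65° + 42/60 + 40.11/3600 = 65 + 0.700000 + 0.011142 = 65.7111417
  hemisphere W, so the sign is −
Point 5:
  φ: 0 + 31/60 + 28.9/3600 = 0.5246944
  N ⇒ keep positive
  λ: 11 + 7/60 + 28.6/3600 = 11.1246111
  E ⇒ keep positive

1. -53.769292, -114.470333
2. -80.938361, 80.286389
3. -36.314444, -64.589775
4. -10.797472, -65.711142
5. 0.524694, 11.124611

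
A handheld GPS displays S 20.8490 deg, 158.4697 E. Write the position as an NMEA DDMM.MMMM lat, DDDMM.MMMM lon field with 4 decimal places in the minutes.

φ: fractional part 0.849000 → 50.940000 minutes
Longitude: fractional part 0.469700 → 28.182000 minutes

2050.9400,S / 15828.1820,E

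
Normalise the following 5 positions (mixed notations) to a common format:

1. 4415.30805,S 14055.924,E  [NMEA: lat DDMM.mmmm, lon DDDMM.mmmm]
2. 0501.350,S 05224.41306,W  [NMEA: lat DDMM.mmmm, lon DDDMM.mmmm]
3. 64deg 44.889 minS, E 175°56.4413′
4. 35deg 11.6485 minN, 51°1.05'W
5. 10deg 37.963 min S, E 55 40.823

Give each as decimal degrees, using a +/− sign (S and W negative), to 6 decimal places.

Point 1:
  Latitude: split at 2 digits → 44° and 15.30805′; 44 + 15.30805/60 = 44.2551342
  hemisphere S, so the sign is −
  Lon: split at 3 digits → 140° and 55.924′; 140 + 55.924/60 = 140.9320667
  E ⇒ keep positive
Point 2:
  Lat: split at 2 digits → 05° and 1.35′; 5 + 1.35/60 = 5.0225000
  S ⇒ negate
  λ: split at 3 digits → 052° and 24.41306′; 52 + 24.41306/60 = 52.4068843
  hemisphere W, so the sign is −
Point 3:
  φ: 44.889′ = 0.748150°; total 64.7481500
  S → negative
  Lon: 175 + 56.4413/60 = 175.9406883
  E → positive
Point 4:
  Lat: 35 + 11.6485/60 = 35.1941417
  N ⇒ keep positive
  Longitude: 1.05′ = 0.017500°; total 51.0175000
  W → negative
Point 5:
  φ: 10 + 37.963/60 = 10.6327167
  S → negative
  λ: 55 + 40.823/60 = 55.6803833
  E → positive

1. -44.255134, 140.932067
2. -5.022500, -52.406884
3. -64.748150, 175.940688
4. 35.194142, -51.017500
5. -10.632717, 55.680383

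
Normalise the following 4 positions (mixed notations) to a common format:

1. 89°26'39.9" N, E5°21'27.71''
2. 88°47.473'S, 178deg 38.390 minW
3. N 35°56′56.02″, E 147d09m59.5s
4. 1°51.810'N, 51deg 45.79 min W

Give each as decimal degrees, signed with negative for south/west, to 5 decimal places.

Point 1:
  Lat: 89 + 26/60 + 39.9/3600 = 89.444417
  N → positive
  λ: 5° + 21/60 + 27.71/3600 = 5 + 0.350000 + 0.007697 = 5.357697
  E → positive
Point 2:
  Lat: 47.473′ = 0.791217°; total 88.791217
  S ⇒ negate
  Lon: 178 + 38.39/60 = 178.639833
  W → negative
Point 3:
  Latitude: 35° + 56/60 + 56.02/3600 = 35 + 0.933333 + 0.015561 = 35.948894
  N ⇒ keep positive
  λ: 147° + 9/60 + 59.5/3600 = 147 + 0.150000 + 0.016528 = 147.166528
  E ⇒ keep positive
Point 4:
  Lat: 1 + 51.81/60 = 1.863500
  N → positive
  Lon: 51 + 45.79/60 = 51.763167
  W → negative

1. 89.44442, 5.35770
2. -88.79122, -178.63983
3. 35.94889, 147.16653
4. 1.86350, -51.76317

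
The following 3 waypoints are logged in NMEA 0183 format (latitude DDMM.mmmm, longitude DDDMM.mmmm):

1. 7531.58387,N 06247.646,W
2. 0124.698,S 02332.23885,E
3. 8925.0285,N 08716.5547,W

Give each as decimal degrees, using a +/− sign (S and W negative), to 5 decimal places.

1. 75.52640, -62.79410
2. -1.41163, 23.53731
3. 89.41714, -87.27591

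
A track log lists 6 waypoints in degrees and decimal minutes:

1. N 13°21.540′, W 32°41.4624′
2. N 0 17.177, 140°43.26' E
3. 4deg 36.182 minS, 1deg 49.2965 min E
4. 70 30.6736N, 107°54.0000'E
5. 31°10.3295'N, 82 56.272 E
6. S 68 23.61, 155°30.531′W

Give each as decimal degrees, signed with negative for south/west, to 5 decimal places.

Point 1:
  Lat: 21.54′ = 0.359000°; total 13.359000
  N → positive
  Lon: 41.4624′ = 0.691040°; total 32.691040
  W → negative
Point 2:
  Lat: 0 + 17.177/60 = 0.286283
  N ⇒ keep positive
  Lon: 43.26′ = 0.721000°; total 140.721000
  E ⇒ keep positive
Point 3:
  Lat: 36.182′ = 0.603033°; total 4.603033
  S ⇒ negate
  Lon: 49.2965′ = 0.821608°; total 1.821608
  E ⇒ keep positive
Point 4:
  Lat: 70 + 30.6736/60 = 70.511227
  N ⇒ keep positive
  λ: 54′ = 0.900000°; total 107.900000
  E ⇒ keep positive
Point 5:
  Latitude: 10.3295′ = 0.172158°; total 31.172158
  N → positive
  Lon: 82 + 56.272/60 = 82.937867
  E ⇒ keep positive
Point 6:
  Lat: 68 + 23.61/60 = 68.393500
  S ⇒ negate
  Lon: 155 + 30.531/60 = 155.508850
  W ⇒ negate

1. 13.35900, -32.69104
2. 0.28628, 140.72100
3. -4.60303, 1.82161
4. 70.51123, 107.90000
5. 31.17216, 82.93787
6. -68.39350, -155.50885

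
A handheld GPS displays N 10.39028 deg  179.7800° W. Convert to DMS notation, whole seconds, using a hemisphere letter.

Latitude: 0.390280 × 60 = 23.41680′ → 23′, remainder × 60 = 25.01″
Lon: 0.780000 × 60 = 46.80000′ → 46′, remainder × 60 = 48.00″

10°23′25″ N, 179°46′48″ W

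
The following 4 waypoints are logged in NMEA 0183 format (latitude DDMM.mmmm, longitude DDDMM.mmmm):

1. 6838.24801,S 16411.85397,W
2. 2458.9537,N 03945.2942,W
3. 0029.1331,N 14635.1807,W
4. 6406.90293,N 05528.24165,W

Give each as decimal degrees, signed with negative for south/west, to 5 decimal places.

1. -68.63747, -164.19757
2. 24.98256, -39.75490
3. 0.48555, -146.58635
4. 64.11505, -55.47069

Point 1:
  Lat: split at 2 digits → 68° and 38.24801′; 68 + 38.24801/60 = 68.637467
  S → negative
  λ: split at 3 digits → 164° and 11.85397′; 164 + 11.85397/60 = 164.197566
  W ⇒ negate
Point 2:
  Lat: degrees = first 2 digits = 24, minutes = 58.9537; 24 + 58.9537/60 = 24.982562
  N ⇒ keep positive
  Lon: split at 3 digits → 039° and 45.2942′; 39 + 45.2942/60 = 39.754903
  W ⇒ negate
Point 3:
  Lat: split at 2 digits → 00° and 29.1331′; 0 + 29.1331/60 = 0.485552
  N → positive
  Lon: split at 3 digits → 146° and 35.1807′; 146 + 35.1807/60 = 146.586345
  hemisphere W, so the sign is −
Point 4:
  Lat: split at 2 digits → 64° and 6.90293′; 64 + 6.90293/60 = 64.115049
  N → positive
  Longitude: degrees = first 3 digits = 55, minutes = 28.24165; 55 + 28.24165/60 = 55.470694
  W → negative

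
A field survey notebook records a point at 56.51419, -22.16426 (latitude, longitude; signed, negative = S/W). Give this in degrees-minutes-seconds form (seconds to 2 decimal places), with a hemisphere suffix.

56°30′51.08″ N, 22°09′51.34″ W

Latitude: whole degrees 56; 30.85140′ → 30′ and 51.0840″
Longitude is negative → W; |value| = 22.164260
Lon: 0.164260° → 9.85560′; 0.85560 × 60 = 51.3360″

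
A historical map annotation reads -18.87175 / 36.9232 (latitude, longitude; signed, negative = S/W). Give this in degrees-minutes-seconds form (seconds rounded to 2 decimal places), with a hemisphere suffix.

18°52′18.30″ S, 36°55′23.52″ E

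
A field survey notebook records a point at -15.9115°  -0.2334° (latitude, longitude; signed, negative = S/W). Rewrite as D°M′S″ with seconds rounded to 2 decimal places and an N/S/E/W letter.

Latitude is negative → S; |value| = 15.911500
Lat: 0.911500 × 60 = 54.69000′ → 54′, remainder × 60 = 41.4000″
Longitude is negative → W; |value| = 0.233400
Longitude: 0.233400 × 60 = 14.00400′ → 14′, remainder × 60 = 0.2400″

15°54′41.40″ S, 0°14′0.24″ W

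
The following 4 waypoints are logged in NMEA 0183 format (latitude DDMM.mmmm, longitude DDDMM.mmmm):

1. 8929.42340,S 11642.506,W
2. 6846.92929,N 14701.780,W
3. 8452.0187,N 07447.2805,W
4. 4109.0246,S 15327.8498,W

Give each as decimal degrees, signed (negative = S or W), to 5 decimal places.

Point 1:
  Lat: degrees = first 2 digits = 89, minutes = 29.4234; 89 + 29.4234/60 = 89.490390
  S ⇒ negate
  λ: split at 3 digits → 116° and 42.506′; 116 + 42.506/60 = 116.708433
  W → negative
Point 2:
  φ: degrees = first 2 digits = 68, minutes = 46.92929; 68 + 46.92929/60 = 68.782155
  N ⇒ keep positive
  λ: split at 3 digits → 147° and 1.78′; 147 + 1.78/60 = 147.029667
  hemisphere W, so the sign is −
Point 3:
  φ: split at 2 digits → 84° and 52.0187′; 84 + 52.0187/60 = 84.866978
  N ⇒ keep positive
  Lon: split at 3 digits → 074° and 47.2805′; 74 + 47.2805/60 = 74.788008
  W → negative
Point 4:
  Latitude: degrees = first 2 digits = 41, minutes = 9.0246; 41 + 9.0246/60 = 41.150410
  S ⇒ negate
  Lon: split at 3 digits → 153° and 27.8498′; 153 + 27.8498/60 = 153.464163
  hemisphere W, so the sign is −

1. -89.49039, -116.70843
2. 68.78215, -147.02967
3. 84.86698, -74.78801
4. -41.15041, -153.46416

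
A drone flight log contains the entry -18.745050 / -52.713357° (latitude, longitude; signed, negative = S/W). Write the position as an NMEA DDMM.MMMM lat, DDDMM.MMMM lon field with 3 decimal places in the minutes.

Latitude is negative → S; |value| = 18.745050
Latitude: fractional part 0.745050 → 44.70300 minutes
Longitude is negative → W; |value| = 52.713357
λ: fractional part 0.713357 → 42.80142 minutes

1844.703,S / 05242.801,W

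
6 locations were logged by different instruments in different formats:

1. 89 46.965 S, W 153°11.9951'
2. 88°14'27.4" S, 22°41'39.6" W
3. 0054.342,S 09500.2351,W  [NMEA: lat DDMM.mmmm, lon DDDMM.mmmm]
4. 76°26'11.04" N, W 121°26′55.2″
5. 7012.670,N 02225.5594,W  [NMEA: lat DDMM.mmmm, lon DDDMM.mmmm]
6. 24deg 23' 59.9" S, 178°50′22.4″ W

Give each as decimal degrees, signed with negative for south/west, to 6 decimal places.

Point 1:
  φ: 89 + 46.965/60 = 89.7827500
  S → negative
  Lon: 11.9951′ = 0.199918°; total 153.1999183
  hemisphere W, so the sign is −
Point 2:
  Latitude: 14′ + 27.4″ = 14.45667′; 88 + 14.45667/60 = 88.2409444
  S ⇒ negate
  Longitude: 22° + 41/60 + 39.6/3600 = 22 + 0.683333 + 0.011000 = 22.6943333
  W → negative
Point 3:
  Lat: degrees = first 2 digits = 0, minutes = 54.342; 0 + 54.342/60 = 0.9057000
  hemisphere S, so the sign is −
  Lon: degrees = first 3 digits = 95, minutes = 0.2351; 95 + 0.2351/60 = 95.0039183
  W ⇒ negate
Point 4:
  Latitude: 76° + 26/60 + 11.04/3600 = 76 + 0.433333 + 0.003067 = 76.4364000
  N → positive
  Lon: 121° + 26/60 + 55.2/3600 = 121 + 0.433333 + 0.015333 = 121.4486667
  hemisphere W, so the sign is −
Point 5:
  Lat: split at 2 digits → 70° and 12.67′; 70 + 12.67/60 = 70.2111667
  N → positive
  Lon: split at 3 digits → 022° and 25.5594′; 22 + 25.5594/60 = 22.4259900
  W ⇒ negate
Point 6:
  Lat: 23′ + 59.9″ = 23.99833′; 24 + 23.99833/60 = 24.3999722
  hemisphere S, so the sign is −
  Longitude: 50′ + 22.4″ = 50.37333′; 178 + 50.37333/60 = 178.8395556
  W → negative

1. -89.782750, -153.199918
2. -88.240944, -22.694333
3. -0.905700, -95.003918
4. 76.436400, -121.448667
5. 70.211167, -22.425990
6. -24.399972, -178.839556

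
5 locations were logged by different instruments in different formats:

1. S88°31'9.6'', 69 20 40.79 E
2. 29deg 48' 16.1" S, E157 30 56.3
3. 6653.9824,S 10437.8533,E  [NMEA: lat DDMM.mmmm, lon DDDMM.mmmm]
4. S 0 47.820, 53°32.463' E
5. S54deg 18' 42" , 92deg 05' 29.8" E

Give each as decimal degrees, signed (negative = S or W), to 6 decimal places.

1. -88.519333, 69.344664
2. -29.804472, 157.515639
3. -66.899707, 104.630888
4. -0.797000, 53.541050
5. -54.311667, 92.091611

Point 1:
  φ: 88 + 31/60 + 9.6/3600 = 88.5193333
  S ⇒ negate
  Lon: 69° + 20/60 + 40.79/3600 = 69 + 0.333333 + 0.011331 = 69.3446639
  E ⇒ keep positive
Point 2:
  Latitude: 29 + 48/60 + 16.1/3600 = 29.8044722
  S → negative
  Lon: 157 + 30/60 + 56.3/3600 = 157.5156389
  E → positive
Point 3:
  Lat: split at 2 digits → 66° and 53.9824′; 66 + 53.9824/60 = 66.8997067
  hemisphere S, so the sign is −
  Longitude: degrees = first 3 digits = 104, minutes = 37.8533; 104 + 37.8533/60 = 104.6308883
  E ⇒ keep positive
Point 4:
  φ: 0 + 47.82/60 = 0.7970000
  S ⇒ negate
  Longitude: 53 + 32.463/60 = 53.5410500
  E ⇒ keep positive
Point 5:
  φ: 54° + 18/60 + 42/3600 = 54 + 0.300000 + 0.011667 = 54.3116667
  hemisphere S, so the sign is −
  λ: 92 + 5/60 + 29.8/3600 = 92.0916111
  E ⇒ keep positive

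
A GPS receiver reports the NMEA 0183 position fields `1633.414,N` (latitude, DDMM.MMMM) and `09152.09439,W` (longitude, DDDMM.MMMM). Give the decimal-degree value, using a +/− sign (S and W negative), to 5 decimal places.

Latitude: degrees = first 2 digits = 16, minutes = 33.414; 16 + 33.414/60 = 16.556900
N → positive
Lon: split at 3 digits → 091° and 52.09439′; 91 + 52.09439/60 = 91.868240
W ⇒ negate

16.55690, -91.86824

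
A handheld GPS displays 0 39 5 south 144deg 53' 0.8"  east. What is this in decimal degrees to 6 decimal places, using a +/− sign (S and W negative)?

-0.651389, 144.883556

Latitude: 0 + 39/60 + 5/3600 = 0.6513889
S ⇒ negate
Longitude: 144° + 53/60 + 0.8/3600 = 144 + 0.883333 + 0.000222 = 144.8835556
E ⇒ keep positive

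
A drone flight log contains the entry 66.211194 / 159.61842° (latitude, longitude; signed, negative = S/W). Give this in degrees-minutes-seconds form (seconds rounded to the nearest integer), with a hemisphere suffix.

Lat: 0.211194 × 60 = 12.67164′ → 12′, remainder × 60 = 40.30″
λ: whole degrees 159; 37.10520′ → 37′ and 6.31″

66°12′40″ N, 159°37′6″ E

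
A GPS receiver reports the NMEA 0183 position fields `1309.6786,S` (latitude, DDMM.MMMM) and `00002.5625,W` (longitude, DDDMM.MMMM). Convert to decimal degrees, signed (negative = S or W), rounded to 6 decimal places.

-13.161310, -0.042708

φ: degrees = first 2 digits = 13, minutes = 9.6786; 13 + 9.6786/60 = 13.1613100
S → negative
Longitude: degrees = first 3 digits = 0, minutes = 2.5625; 0 + 2.5625/60 = 0.0427083
W ⇒ negate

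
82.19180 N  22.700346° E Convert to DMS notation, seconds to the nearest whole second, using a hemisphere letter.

φ: whole degrees 82; 11.50800′ → 11′ and 30.48″
Longitude: 0.700346° → 42.02076′; 0.02076 × 60 = 1.25″

82°11′30″ N, 22°42′1″ E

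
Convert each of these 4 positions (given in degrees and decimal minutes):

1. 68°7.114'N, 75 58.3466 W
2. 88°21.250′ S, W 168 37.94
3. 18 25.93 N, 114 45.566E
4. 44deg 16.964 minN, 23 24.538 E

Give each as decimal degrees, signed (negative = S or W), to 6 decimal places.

Point 1:
  Lat: 7.114′ = 0.118567°; total 68.1185667
  N → positive
  λ: 58.3466′ = 0.972443°; total 75.9724433
  W ⇒ negate
Point 2:
  Latitude: 88 + 21.25/60 = 88.3541667
  hemisphere S, so the sign is −
  Longitude: 168 + 37.94/60 = 168.6323333
  W → negative
Point 3:
  Latitude: 18 + 25.93/60 = 18.4321667
  N ⇒ keep positive
  Lon: 114 + 45.566/60 = 114.7594333
  E ⇒ keep positive
Point 4:
  Lat: 16.964′ = 0.282733°; total 44.2827333
  N ⇒ keep positive
  Longitude: 23 + 24.538/60 = 23.4089667
  E ⇒ keep positive

1. 68.118567, -75.972443
2. -88.354167, -168.632333
3. 18.432167, 114.759433
4. 44.282733, 23.408967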